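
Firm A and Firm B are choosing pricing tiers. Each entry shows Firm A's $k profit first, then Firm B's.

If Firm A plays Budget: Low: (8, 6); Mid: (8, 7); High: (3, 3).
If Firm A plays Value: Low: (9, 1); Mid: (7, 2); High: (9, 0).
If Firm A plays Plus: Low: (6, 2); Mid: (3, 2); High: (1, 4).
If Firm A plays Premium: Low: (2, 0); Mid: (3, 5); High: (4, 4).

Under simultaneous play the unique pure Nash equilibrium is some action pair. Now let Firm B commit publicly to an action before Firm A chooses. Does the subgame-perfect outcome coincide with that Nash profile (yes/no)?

Backward induction with Firm B moving first.
- Low: Firm A compares 8, 9, 6, 2 and picks Value; Firm B would get 1.
- Mid: Firm A compares 8, 7, 3, 3 and picks Budget; Firm B would get 7.
- High: Firm A compares 3, 9, 1, 4 and picks Value; Firm B would get 0.
Maximizing over 1, 7, 0, Firm B chooses Mid. Subgame-perfect outcome: (Budget, Mid) with payoffs (8, 7).
Under simultaneous play:
Firm A's best replies: Low→Value; Mid→Budget; High→Value.
Firm B's best replies: Budget→Mid; Value→Mid; Plus→High; Premium→Mid.
The unique mutual best reply is (Budget, Mid), giving (8, 7).
Sequential outcome (Budget, Mid) coincides with the Nash profile (Budget, Mid).

yes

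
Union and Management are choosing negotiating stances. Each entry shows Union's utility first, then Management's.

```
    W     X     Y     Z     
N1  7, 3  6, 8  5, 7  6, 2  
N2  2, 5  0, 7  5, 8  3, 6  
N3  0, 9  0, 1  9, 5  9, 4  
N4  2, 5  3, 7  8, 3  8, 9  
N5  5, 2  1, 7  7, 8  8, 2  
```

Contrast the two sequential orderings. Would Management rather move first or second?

second

If Union leads: Management's best replies are N1→X, N2→Y, N3→W, N4→Z, N5→Y; Union's induced payoffs 6, 5, 0, 8, 7; outcome (N4, Z), payoffs (8, 9).
If Management leads: Union's best replies are W→N1, X→N1, Y→N3, Z→N3; Management's induced payoffs 3, 8, 5, 4; outcome (N1, X), payoffs (6, 8).
Management gets 8 moving first and 9 moving second, so Management prefers to move second.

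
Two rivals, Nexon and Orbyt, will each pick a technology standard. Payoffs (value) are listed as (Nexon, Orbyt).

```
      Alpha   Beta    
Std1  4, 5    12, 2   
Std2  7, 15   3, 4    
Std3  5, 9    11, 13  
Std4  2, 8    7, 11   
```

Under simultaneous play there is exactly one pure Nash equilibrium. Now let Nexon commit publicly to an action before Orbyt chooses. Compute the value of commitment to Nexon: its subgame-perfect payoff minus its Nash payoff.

4

Solve by backward induction (Nexon leads).
- Std1: Orbyt compares 5, 2 and picks Alpha; Nexon would get 4.
- Std2: Orbyt compares 15, 4 and picks Alpha; Nexon would get 7.
- Std3: Orbyt compares 9, 13 and picks Beta; Nexon would get 11.
- Std4: Orbyt compares 8, 11 and picks Beta; Nexon would get 7.
Nexon's induced payoffs are 4, 7, 11, 7, so Nexon commits to Std3. Subgame-perfect outcome: (Std3, Beta) with payoffs (11, 13).
For the simultaneous game, intersect best replies.
Nexon's best replies: Alpha→Std2; Beta→Std1.
Orbyt's best replies: Std1→Alpha; Std2→Alpha; Std3→Beta; Std4→Beta.
Only (Std2, Alpha) has each player best-responding; Nash payoffs (7, 15).
Nexon's commitment gain: 11 − 7 = 4.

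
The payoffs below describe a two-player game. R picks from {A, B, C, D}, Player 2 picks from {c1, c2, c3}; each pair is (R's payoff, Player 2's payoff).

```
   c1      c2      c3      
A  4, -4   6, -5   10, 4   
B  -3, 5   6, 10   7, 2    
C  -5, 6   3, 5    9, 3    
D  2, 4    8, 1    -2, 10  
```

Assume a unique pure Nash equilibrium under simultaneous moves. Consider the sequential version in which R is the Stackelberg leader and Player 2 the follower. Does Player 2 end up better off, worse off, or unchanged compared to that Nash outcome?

Solve by backward induction (R leads).
- A → Player 2 plays c3 (best of -4, -5, 4); R gets 10.
- B → Player 2 plays c2 (best of 5, 10, 2); R gets 6.
- C → Player 2 plays c1 (best of 6, 5, 3); R gets -5.
- D → Player 2 plays c3 (best of 4, 1, 10); R gets -2.
Maximizing over 10, 6, -5, -2, R chooses A. Subgame-perfect outcome: (A, c3) with payoffs (10, 4).
Now find the simultaneous Nash equilibrium.
R's best replies: c1→A; c2→D; c3→A.
Player 2's best replies: A→c3; B→c2; C→c1; D→c3.
The unique mutual best reply is (A, c3), giving (10, 4).
Player 2 earns 4 sequentially versus 4 at the Nash outcome: unchanged.

unchanged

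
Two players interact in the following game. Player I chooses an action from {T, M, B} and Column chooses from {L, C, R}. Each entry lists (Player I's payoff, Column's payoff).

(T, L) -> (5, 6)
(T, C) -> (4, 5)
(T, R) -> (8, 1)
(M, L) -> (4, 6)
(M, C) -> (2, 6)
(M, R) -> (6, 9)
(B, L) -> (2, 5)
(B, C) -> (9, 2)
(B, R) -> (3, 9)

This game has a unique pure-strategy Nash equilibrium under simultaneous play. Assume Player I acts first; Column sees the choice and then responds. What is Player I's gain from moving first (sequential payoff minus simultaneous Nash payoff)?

Work backward from Column's decision.
- T: BR = L, leader payoff 5.
- M: BR = R, leader payoff 6.
- B: BR = R, leader payoff 3.
Among 5, 6, 3, the best is 6 at M. Subgame-perfect outcome: (M, R) with payoffs (6, 9).
Now find the simultaneous Nash equilibrium.
Player I's best replies: L→T; C→B; R→T.
Column's best replies: T→L; M→R; B→R.
Only (T, L) has each player best-responding; Nash payoffs (5, 6).
Player I's commitment gain: 6 − 5 = 1.

1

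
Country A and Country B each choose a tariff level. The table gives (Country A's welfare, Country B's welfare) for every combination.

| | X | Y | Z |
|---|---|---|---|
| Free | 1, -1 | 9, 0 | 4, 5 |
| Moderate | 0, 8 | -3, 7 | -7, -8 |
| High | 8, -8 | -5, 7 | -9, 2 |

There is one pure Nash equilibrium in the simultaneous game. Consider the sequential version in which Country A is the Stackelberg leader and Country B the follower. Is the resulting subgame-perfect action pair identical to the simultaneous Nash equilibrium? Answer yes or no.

yes

Country B best-responds to each possible Country A move:
- Free: Country B compares -1, 0, 5 and picks Z; Country A would get 4.
- Moderate: Country B compares 8, 7, -8 and picks X; Country A would get 0.
- High: Country B compares -8, 7, 2 and picks Y; Country A would get -5.
Among 4, 0, -5, the best is 4 at Free. Subgame-perfect outcome: (Free, Z) with payoffs (4, 5).
Now find the simultaneous Nash equilibrium.
Country A's best replies: X→High; Y→Free; Z→Free.
Country B's best replies: Free→Z; Moderate→X; High→Y.
The unique mutual best reply is (Free, Z), giving (4, 5).
Sequential outcome (Free, Z) coincides with the Nash profile (Free, Z).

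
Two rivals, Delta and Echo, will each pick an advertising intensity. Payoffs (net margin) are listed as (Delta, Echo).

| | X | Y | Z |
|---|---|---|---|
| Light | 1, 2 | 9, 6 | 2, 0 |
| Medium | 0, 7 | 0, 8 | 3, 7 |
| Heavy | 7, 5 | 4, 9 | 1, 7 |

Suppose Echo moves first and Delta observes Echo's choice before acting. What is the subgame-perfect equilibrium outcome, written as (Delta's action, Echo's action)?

Solve by backward induction (Echo leads).
- X: Delta compares 1, 0, 7 and picks Heavy; Echo would get 5.
- Y: Delta compares 9, 0, 4 and picks Light; Echo would get 6.
- Z: Delta compares 2, 3, 1 and picks Medium; Echo would get 7.
Maximizing over 5, 6, 7, Echo chooses Z. Subgame-perfect outcome: (Medium, Z) with payoffs (3, 7).

(Medium, Z)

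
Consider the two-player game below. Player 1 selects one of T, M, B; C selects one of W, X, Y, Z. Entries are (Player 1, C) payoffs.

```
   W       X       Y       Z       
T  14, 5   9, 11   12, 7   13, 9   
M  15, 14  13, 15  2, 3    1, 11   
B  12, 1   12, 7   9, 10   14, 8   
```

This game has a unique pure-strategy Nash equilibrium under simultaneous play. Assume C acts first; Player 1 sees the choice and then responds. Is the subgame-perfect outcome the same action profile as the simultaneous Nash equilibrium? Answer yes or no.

yes

Backward induction with C moving first.
- W → Player 1 plays M (best of 14, 15, 12); C gets 14.
- X → Player 1 plays M (best of 9, 13, 12); C gets 15.
- Y → Player 1 plays T (best of 12, 2, 9); C gets 7.
- Z → Player 1 plays B (best of 13, 1, 14); C gets 8.
C's induced payoffs are 14, 15, 7, 8, so C commits to X. Subgame-perfect outcome: (M, X) with payoffs (13, 15).
Now find the simultaneous Nash equilibrium.
Player 1's best replies: W→M; X→M; Y→T; Z→B.
C's best replies: T→X; M→X; B→Y.
Only (M, X) has each player best-responding; Nash payoffs (13, 15).
Sequential outcome (M, X) coincides with the Nash profile (M, X).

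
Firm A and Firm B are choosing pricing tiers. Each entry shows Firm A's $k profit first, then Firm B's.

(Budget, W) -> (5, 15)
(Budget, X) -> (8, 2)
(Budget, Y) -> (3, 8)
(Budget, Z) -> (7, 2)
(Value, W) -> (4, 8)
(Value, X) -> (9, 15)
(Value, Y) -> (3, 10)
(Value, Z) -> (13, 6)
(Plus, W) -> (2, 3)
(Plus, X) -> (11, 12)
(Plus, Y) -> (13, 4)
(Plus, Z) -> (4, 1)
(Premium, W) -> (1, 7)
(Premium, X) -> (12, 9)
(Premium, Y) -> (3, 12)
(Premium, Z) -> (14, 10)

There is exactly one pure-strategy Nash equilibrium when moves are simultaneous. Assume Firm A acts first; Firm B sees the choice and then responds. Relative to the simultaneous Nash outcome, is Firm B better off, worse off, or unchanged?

worse off

Firm B best-responds to each possible Firm A move:
- Budget: Firm B compares 15, 2, 8, 2 and picks W; Firm A would get 5.
- Value: Firm B compares 8, 15, 10, 6 and picks X; Firm A would get 9.
- Plus: Firm B compares 3, 12, 4, 1 and picks X; Firm A would get 11.
- Premium: Firm B compares 7, 9, 12, 10 and picks Y; Firm A would get 3.
Firm A's induced payoffs are 5, 9, 11, 3, so Firm A commits to Plus. Subgame-perfect outcome: (Plus, X) with payoffs (11, 12).
Now find the simultaneous Nash equilibrium.
Firm A's best replies: W→Budget; X→Premium; Y→Plus; Z→Premium.
Firm B's best replies: Budget→W; Value→X; Plus→X; Premium→Y.
The unique mutual best reply is (Budget, W), giving (5, 15).
Firm B earns 12 sequentially versus 15 at the Nash outcome: worse off.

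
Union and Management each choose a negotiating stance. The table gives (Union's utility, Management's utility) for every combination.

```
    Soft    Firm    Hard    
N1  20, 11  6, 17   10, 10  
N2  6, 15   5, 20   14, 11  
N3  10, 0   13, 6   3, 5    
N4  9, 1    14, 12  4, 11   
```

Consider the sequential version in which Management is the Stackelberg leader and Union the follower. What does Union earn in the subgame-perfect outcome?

14

Solve by backward induction (Management leads).
- Soft → Union plays N1 (best of 20, 6, 10, 9); Management gets 11.
- Firm → Union plays N4 (best of 6, 5, 13, 14); Management gets 12.
- Hard → Union plays N2 (best of 10, 14, 3, 4); Management gets 11.
Management's induced payoffs are 11, 12, 11, so Management commits to Firm. Subgame-perfect outcome: (N4, Firm) with payoffs (14, 12).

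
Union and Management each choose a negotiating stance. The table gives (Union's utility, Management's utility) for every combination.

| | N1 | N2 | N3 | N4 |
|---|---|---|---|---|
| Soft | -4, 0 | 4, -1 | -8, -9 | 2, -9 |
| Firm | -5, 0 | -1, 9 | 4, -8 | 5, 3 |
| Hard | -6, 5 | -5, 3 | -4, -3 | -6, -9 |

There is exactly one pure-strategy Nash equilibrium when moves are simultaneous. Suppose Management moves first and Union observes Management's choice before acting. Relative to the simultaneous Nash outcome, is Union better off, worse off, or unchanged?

better off

Union best-responds to each possible Management move:
- N1: BR = Soft, leader payoff 0.
- N2: BR = Soft, leader payoff -1.
- N3: BR = Firm, leader payoff -8.
- N4: BR = Firm, leader payoff 3.
Maximizing over 0, -1, -8, 3, Management chooses N4. Subgame-perfect outcome: (Firm, N4) with payoffs (5, 3).
Now find the simultaneous Nash equilibrium.
Union's best replies: N1→Soft; N2→Soft; N3→Firm; N4→Firm.
Management's best replies: Soft→N1; Firm→N2; Hard→N1.
Only (Soft, N1) has each player best-responding; Nash payoffs (-4, 0).
Union earns 5 sequentially versus -4 at the Nash outcome: better off.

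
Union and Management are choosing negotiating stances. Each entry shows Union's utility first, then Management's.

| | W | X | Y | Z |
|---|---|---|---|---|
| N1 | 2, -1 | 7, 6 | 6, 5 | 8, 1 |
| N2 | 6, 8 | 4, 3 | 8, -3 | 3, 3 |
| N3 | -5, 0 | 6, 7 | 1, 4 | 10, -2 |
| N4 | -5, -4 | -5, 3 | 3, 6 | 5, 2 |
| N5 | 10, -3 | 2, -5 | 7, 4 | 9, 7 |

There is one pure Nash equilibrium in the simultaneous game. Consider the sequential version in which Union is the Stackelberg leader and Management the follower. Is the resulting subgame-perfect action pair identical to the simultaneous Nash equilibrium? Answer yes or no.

no

Management best-responds to each possible Union move:
- N1: BR = X, leader payoff 7.
- N2: BR = W, leader payoff 6.
- N3: BR = X, leader payoff 6.
- N4: BR = Y, leader payoff 3.
- N5: BR = Z, leader payoff 9.
Maximizing over 7, 6, 6, 3, 9, Union chooses N5. Subgame-perfect outcome: (N5, Z) with payoffs (9, 7).
Now find the simultaneous Nash equilibrium.
Union's best replies: W→N5; X→N1; Y→N2; Z→N3.
Management's best replies: N1→X; N2→W; N3→X; N4→Y; N5→Z.
Only (N1, X) has each player best-responding; Nash payoffs (7, 6).
Sequential outcome (N5, Z) differs from the Nash profile (N1, X).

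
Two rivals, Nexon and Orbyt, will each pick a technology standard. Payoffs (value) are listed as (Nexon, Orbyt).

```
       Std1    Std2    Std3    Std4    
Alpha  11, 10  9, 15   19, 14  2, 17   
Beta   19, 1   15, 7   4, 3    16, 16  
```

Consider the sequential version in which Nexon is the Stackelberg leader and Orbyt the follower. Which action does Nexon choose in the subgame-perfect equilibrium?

Solve by backward induction (Nexon leads).
- Alpha: Orbyt compares 10, 15, 14, 17 and picks Std4; Nexon would get 2.
- Beta: Orbyt compares 1, 7, 3, 16 and picks Std4; Nexon would get 16.
Among 2, 16, the best is 16 at Beta. Subgame-perfect outcome: (Beta, Std4) with payoffs (16, 16).

Beta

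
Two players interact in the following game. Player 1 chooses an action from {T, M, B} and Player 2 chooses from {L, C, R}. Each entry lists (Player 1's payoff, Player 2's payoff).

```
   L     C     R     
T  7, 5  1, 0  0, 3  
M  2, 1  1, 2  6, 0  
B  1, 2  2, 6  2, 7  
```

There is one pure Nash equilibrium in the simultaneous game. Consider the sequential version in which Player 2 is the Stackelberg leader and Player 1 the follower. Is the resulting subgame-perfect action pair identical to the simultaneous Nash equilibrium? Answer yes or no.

no

Player 1 best-responds to each possible Player 2 move:
- L: Player 1 compares 7, 2, 1 and picks T; Player 2 would get 5.
- C: Player 1 compares 1, 1, 2 and picks B; Player 2 would get 6.
- R: Player 1 compares 0, 6, 2 and picks M; Player 2 would get 0.
Player 2's induced payoffs are 5, 6, 0, so Player 2 commits to C. Subgame-perfect outcome: (B, C) with payoffs (2, 6).
Now find the simultaneous Nash equilibrium.
Player 1's best replies: L→T; C→B; R→M.
Player 2's best replies: T→L; M→C; B→R.
Only (T, L) has each player best-responding; Nash payoffs (7, 5).
Sequential outcome (B, C) differs from the Nash profile (T, L).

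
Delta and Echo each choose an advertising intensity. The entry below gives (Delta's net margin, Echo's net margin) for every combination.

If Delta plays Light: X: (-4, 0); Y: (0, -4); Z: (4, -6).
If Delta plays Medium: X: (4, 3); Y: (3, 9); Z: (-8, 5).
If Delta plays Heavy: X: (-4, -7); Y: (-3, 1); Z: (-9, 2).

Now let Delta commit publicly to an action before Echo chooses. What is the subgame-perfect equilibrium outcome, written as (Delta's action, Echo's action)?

(Medium, Y)

Work backward from Echo's decision.
- Light: Echo compares 0, -4, -6 and picks X; Delta would get -4.
- Medium: Echo compares 3, 9, 5 and picks Y; Delta would get 3.
- Heavy: Echo compares -7, 1, 2 and picks Z; Delta would get -9.
Maximizing over -4, 3, -9, Delta chooses Medium. Subgame-perfect outcome: (Medium, Y) with payoffs (3, 9).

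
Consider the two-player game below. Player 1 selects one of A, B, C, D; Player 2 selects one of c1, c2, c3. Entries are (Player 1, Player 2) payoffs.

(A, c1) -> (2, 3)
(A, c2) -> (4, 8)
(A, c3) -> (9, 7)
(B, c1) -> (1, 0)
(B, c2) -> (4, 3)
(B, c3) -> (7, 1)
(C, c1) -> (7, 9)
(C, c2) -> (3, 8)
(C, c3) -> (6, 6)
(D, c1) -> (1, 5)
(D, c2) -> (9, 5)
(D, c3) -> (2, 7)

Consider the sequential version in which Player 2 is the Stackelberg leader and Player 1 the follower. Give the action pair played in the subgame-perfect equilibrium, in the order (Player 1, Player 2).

Player 1 best-responds to each possible Player 2 move:
- c1: Player 1 compares 2, 1, 7, 1 and picks C; Player 2 would get 9.
- c2: Player 1 compares 4, 4, 3, 9 and picks D; Player 2 would get 5.
- c3: Player 1 compares 9, 7, 6, 2 and picks A; Player 2 would get 7.
Player 2's induced payoffs are 9, 5, 7, so Player 2 commits to c1. Subgame-perfect outcome: (C, c1) with payoffs (7, 9).

(C, c1)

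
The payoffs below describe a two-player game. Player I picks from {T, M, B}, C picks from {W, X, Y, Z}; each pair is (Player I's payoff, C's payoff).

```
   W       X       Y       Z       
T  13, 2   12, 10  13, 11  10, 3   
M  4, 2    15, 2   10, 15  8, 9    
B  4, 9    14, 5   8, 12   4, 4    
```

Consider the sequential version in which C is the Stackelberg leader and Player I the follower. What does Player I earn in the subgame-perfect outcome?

13

Solve by backward induction (C leads).
- W: BR = T, leader payoff 2.
- X: BR = M, leader payoff 2.
- Y: BR = T, leader payoff 11.
- Z: BR = T, leader payoff 3.
C's induced payoffs are 2, 2, 11, 3, so C commits to Y. Subgame-perfect outcome: (T, Y) with payoffs (13, 11).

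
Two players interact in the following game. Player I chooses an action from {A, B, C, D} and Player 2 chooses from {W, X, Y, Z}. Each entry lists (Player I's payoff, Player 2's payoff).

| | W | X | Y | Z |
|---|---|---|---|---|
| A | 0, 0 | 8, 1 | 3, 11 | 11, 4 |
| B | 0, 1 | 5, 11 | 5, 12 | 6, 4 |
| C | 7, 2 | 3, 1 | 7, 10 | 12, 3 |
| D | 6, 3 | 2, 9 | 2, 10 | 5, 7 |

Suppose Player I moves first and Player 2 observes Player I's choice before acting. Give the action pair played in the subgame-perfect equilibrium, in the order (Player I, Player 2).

Work backward from Player 2's decision.
- A: Player 2 compares 0, 1, 11, 4 and picks Y; Player I would get 3.
- B: Player 2 compares 1, 11, 12, 4 and picks Y; Player I would get 5.
- C: Player 2 compares 2, 1, 10, 3 and picks Y; Player I would get 7.
- D: Player 2 compares 3, 9, 10, 7 and picks Y; Player I would get 2.
Among 3, 5, 7, 2, the best is 7 at C. Subgame-perfect outcome: (C, Y) with payoffs (7, 10).

(C, Y)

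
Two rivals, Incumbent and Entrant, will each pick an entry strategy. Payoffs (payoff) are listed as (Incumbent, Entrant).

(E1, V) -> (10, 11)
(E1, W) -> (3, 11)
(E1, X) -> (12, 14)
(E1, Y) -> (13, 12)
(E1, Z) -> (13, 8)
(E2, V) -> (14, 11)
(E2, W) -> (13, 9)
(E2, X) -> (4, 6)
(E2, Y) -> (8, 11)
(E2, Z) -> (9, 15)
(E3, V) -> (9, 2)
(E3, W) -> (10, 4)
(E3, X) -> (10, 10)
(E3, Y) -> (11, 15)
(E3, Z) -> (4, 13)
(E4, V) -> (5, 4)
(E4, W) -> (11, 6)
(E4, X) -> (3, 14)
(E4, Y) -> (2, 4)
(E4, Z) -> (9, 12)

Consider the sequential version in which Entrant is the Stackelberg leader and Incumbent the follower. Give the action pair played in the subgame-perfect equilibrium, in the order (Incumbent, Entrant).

(E1, X)

Work backward from Incumbent's decision.
- V → Incumbent plays E2 (best of 10, 14, 9, 5); Entrant gets 11.
- W → Incumbent plays E2 (best of 3, 13, 10, 11); Entrant gets 9.
- X → Incumbent plays E1 (best of 12, 4, 10, 3); Entrant gets 14.
- Y → Incumbent plays E1 (best of 13, 8, 11, 2); Entrant gets 12.
- Z → Incumbent plays E1 (best of 13, 9, 4, 9); Entrant gets 8.
Among 11, 9, 14, 12, 8, the best is 14 at X. Subgame-perfect outcome: (E1, X) with payoffs (12, 14).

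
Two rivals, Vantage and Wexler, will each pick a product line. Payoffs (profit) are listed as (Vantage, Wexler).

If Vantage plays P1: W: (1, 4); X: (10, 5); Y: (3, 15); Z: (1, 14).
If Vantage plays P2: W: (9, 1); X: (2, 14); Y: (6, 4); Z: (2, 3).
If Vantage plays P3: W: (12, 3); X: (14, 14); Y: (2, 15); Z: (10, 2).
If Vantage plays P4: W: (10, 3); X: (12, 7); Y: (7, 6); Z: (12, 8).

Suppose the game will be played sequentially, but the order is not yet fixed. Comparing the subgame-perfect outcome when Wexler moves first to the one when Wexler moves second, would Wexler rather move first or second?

first

If Vantage leads: Wexler's best replies are P1→Y, P2→X, P3→Y, P4→Z; Vantage's induced payoffs 3, 2, 2, 12; outcome (P4, Z), payoffs (12, 8).
If Wexler leads: Vantage's best replies are W→P3, X→P3, Y→P4, Z→P4; Wexler's induced payoffs 3, 14, 6, 8; outcome (P3, X), payoffs (14, 14).
Wexler gets 14 moving first and 8 moving second, so Wexler prefers to move first.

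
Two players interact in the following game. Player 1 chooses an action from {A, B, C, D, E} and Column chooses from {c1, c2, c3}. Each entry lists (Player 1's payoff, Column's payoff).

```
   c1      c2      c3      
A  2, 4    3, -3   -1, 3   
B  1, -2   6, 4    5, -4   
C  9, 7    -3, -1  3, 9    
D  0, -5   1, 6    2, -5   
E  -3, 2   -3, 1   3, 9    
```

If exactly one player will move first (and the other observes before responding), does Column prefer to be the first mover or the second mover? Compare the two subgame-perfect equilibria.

If Player 1 leads: Column's best replies are A→c1, B→c2, C→c3, D→c2, E→c3; Player 1's induced payoffs 2, 6, 3, 1, 3; outcome (B, c2), payoffs (6, 4).
If Column leads: Player 1's best replies are c1→C, c2→B, c3→B; Column's induced payoffs 7, 4, -4; outcome (C, c1), payoffs (9, 7).
Column gets 7 moving first and 4 moving second, so Column prefers to move first.

first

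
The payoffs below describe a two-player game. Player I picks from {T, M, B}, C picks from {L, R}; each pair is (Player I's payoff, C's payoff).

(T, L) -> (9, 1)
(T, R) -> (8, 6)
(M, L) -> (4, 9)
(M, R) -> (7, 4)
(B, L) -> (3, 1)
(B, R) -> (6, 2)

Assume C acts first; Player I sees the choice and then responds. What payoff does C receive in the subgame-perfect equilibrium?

Work backward from Player I's decision.
- L: BR = T, leader payoff 1.
- R: BR = T, leader payoff 6.
Among 1, 6, the best is 6 at R. Subgame-perfect outcome: (T, R) with payoffs (8, 6).

6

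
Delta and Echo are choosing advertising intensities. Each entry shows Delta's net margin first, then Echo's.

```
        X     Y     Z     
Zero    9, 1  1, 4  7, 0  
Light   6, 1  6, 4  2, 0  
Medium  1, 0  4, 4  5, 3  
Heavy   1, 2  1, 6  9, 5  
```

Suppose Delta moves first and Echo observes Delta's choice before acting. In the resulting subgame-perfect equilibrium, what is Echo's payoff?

Backward induction with Delta moving first.
- Zero: Echo compares 1, 4, 0 and picks Y; Delta would get 1.
- Light: Echo compares 1, 4, 0 and picks Y; Delta would get 6.
- Medium: Echo compares 0, 4, 3 and picks Y; Delta would get 4.
- Heavy: Echo compares 2, 6, 5 and picks Y; Delta would get 1.
Maximizing over 1, 6, 4, 1, Delta chooses Light. Subgame-perfect outcome: (Light, Y) with payoffs (6, 4).

4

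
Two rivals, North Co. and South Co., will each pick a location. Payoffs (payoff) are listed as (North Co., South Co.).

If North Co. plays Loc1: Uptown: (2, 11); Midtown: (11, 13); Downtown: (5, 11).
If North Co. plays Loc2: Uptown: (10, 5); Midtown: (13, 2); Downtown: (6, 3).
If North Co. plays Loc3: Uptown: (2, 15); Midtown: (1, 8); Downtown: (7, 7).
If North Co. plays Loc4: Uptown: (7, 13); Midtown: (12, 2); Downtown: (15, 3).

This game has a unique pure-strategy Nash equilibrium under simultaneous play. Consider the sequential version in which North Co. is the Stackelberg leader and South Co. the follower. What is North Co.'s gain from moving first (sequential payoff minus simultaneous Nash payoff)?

1

Backward induction with North Co. moving first.
- Loc1: BR = Midtown, leader payoff 11.
- Loc2: BR = Uptown, leader payoff 10.
- Loc3: BR = Uptown, leader payoff 2.
- Loc4: BR = Uptown, leader payoff 7.
Maximizing over 11, 10, 2, 7, North Co. chooses Loc1. Subgame-perfect outcome: (Loc1, Midtown) with payoffs (11, 13).
For the simultaneous game, intersect best replies.
North Co.'s best replies: Uptown→Loc2; Midtown→Loc2; Downtown→Loc4.
South Co.'s best replies: Loc1→Midtown; Loc2→Uptown; Loc3→Uptown; Loc4→Uptown.
Only (Loc2, Uptown) has each player best-responding; Nash payoffs (10, 5).
North Co.'s commitment gain: 11 − 10 = 1.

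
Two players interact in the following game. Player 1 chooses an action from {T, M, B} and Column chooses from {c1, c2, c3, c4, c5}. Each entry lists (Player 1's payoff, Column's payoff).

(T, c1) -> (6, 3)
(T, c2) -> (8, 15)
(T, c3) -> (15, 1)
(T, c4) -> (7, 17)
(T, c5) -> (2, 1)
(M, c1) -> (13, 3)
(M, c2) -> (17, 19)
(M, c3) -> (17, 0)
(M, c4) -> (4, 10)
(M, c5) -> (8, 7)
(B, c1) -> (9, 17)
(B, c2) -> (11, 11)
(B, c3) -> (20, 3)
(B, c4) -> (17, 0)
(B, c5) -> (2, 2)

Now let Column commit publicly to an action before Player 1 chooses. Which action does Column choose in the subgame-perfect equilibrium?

Solve by backward induction (Column leads).
- c1: Player 1 compares 6, 13, 9 and picks M; Column would get 3.
- c2: Player 1 compares 8, 17, 11 and picks M; Column would get 19.
- c3: Player 1 compares 15, 17, 20 and picks B; Column would get 3.
- c4: Player 1 compares 7, 4, 17 and picks B; Column would get 0.
- c5: Player 1 compares 2, 8, 2 and picks M; Column would get 7.
Column's induced payoffs are 3, 19, 3, 0, 7, so Column commits to c2. Subgame-perfect outcome: (M, c2) with payoffs (17, 19).

c2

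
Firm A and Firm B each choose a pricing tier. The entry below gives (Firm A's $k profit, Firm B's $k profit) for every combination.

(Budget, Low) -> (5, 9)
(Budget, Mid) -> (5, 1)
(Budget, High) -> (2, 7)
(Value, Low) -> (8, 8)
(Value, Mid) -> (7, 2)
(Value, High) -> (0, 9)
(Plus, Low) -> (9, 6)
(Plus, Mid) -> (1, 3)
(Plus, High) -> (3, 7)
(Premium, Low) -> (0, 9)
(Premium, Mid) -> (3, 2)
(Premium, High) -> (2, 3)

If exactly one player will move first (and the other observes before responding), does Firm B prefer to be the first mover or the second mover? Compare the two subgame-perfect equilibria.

If Firm A leads: Firm B's best replies are Budget→Low, Value→High, Plus→High, Premium→Low; Firm A's induced payoffs 5, 0, 3, 0; outcome (Budget, Low), payoffs (5, 9).
If Firm B leads: Firm A's best replies are Low→Plus, Mid→Value, High→Plus; Firm B's induced payoffs 6, 2, 7; outcome (Plus, High), payoffs (3, 7).
Firm B gets 7 moving first and 9 moving second, so Firm B prefers to move second.

second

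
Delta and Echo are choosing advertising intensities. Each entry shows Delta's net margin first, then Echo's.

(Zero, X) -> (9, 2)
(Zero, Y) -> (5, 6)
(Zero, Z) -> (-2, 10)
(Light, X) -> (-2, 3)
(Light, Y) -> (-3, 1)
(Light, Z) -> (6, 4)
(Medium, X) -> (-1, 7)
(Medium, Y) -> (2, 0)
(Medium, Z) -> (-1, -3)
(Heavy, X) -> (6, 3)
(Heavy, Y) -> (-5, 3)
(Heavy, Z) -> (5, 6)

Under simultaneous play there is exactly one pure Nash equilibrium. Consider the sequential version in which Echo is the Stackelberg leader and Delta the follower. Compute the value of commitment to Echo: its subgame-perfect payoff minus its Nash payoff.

Delta best-responds to each possible Echo move:
- X: Delta compares 9, -2, -1, 6 and picks Zero; Echo would get 2.
- Y: Delta compares 5, -3, 2, -5 and picks Zero; Echo would get 6.
- Z: Delta compares -2, 6, -1, 5 and picks Light; Echo would get 4.
Maximizing over 2, 6, 4, Echo chooses Y. Subgame-perfect outcome: (Zero, Y) with payoffs (5, 6).
For the simultaneous game, intersect best replies.
Delta's best replies: X→Zero; Y→Zero; Z→Light.
Echo's best replies: Zero→Z; Light→Z; Medium→X; Heavy→Z.
The unique mutual best reply is (Light, Z), giving (6, 4).
Echo's commitment gain: 6 − 4 = 2.

2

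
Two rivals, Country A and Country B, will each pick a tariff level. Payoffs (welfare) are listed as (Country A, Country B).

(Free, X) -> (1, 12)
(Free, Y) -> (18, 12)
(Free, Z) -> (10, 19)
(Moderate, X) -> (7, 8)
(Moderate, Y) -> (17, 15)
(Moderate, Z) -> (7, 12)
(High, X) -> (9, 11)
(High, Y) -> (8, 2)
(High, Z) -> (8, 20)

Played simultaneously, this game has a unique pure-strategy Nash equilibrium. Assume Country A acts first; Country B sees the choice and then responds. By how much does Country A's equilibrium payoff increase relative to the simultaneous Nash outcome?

Country B best-responds to each possible Country A move:
- Free: Country B compares 12, 12, 19 and picks Z; Country A would get 10.
- Moderate: Country B compares 8, 15, 12 and picks Y; Country A would get 17.
- High: Country B compares 11, 2, 20 and picks Z; Country A would get 8.
Among 10, 17, 8, the best is 17 at Moderate. Subgame-perfect outcome: (Moderate, Y) with payoffs (17, 15).
Under simultaneous play:
Country A's best replies: X→High; Y→Free; Z→Free.
Country B's best replies: Free→Z; Moderate→Y; High→Z.
The unique mutual best reply is (Free, Z), giving (10, 19).
Country A's commitment gain: 17 − 10 = 7.

7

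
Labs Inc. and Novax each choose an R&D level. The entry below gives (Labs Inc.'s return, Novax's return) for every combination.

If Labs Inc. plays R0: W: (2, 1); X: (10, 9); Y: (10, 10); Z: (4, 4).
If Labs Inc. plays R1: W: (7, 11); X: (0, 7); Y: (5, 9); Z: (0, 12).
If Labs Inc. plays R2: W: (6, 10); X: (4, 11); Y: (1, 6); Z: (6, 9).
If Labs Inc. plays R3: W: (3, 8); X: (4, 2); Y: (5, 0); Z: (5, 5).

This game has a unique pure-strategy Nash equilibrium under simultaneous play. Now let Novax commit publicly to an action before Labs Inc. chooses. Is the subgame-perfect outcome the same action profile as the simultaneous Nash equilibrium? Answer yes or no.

Backward induction with Novax moving first.
- W: BR = R1, leader payoff 11.
- X: BR = R0, leader payoff 9.
- Y: BR = R0, leader payoff 10.
- Z: BR = R2, leader payoff 9.
Among 11, 9, 10, 9, the best is 11 at W. Subgame-perfect outcome: (R1, W) with payoffs (7, 11).
For the simultaneous game, intersect best replies.
Labs Inc.'s best replies: W→R1; X→R0; Y→R0; Z→R2.
Novax's best replies: R0→Y; R1→Z; R2→X; R3→W.
Only (R0, Y) has each player best-responding; Nash payoffs (10, 10).
Sequential outcome (R1, W) differs from the Nash profile (R0, Y).

no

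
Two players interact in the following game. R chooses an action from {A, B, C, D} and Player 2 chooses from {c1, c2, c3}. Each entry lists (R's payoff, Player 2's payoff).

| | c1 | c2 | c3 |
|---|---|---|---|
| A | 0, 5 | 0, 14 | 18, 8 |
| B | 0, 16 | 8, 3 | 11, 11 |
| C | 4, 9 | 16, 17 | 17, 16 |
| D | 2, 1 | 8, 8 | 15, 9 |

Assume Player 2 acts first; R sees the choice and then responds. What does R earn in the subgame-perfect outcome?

16

Solve by backward induction (Player 2 leads).
- c1: R compares 0, 0, 4, 2 and picks C; Player 2 would get 9.
- c2: R compares 0, 8, 16, 8 and picks C; Player 2 would get 17.
- c3: R compares 18, 11, 17, 15 and picks A; Player 2 would get 8.
Player 2's induced payoffs are 9, 17, 8, so Player 2 commits to c2. Subgame-perfect outcome: (C, c2) with payoffs (16, 17).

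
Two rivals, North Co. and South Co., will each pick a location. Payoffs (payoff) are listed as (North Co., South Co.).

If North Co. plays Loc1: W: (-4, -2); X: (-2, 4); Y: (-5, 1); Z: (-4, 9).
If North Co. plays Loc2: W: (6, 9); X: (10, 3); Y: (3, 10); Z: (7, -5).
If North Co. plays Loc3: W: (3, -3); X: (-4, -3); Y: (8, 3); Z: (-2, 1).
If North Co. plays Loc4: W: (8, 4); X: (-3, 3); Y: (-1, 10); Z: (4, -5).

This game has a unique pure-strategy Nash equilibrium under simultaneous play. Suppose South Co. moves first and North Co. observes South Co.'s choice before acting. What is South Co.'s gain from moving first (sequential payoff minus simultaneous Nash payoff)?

1

Solve by backward induction (South Co. leads).
- W → North Co. plays Loc4 (best of -4, 6, 3, 8); South Co. gets 4.
- X → North Co. plays Loc2 (best of -2, 10, -4, -3); South Co. gets 3.
- Y → North Co. plays Loc3 (best of -5, 3, 8, -1); South Co. gets 3.
- Z → North Co. plays Loc2 (best of -4, 7, -2, 4); South Co. gets -5.
Among 4, 3, 3, -5, the best is 4 at W. Subgame-perfect outcome: (Loc4, W) with payoffs (8, 4).
Under simultaneous play:
North Co.'s best replies: W→Loc4; X→Loc2; Y→Loc3; Z→Loc2.
South Co.'s best replies: Loc1→Z; Loc2→Y; Loc3→Y; Loc4→Y.
The unique mutual best reply is (Loc3, Y), giving (8, 3).
South Co.'s commitment gain: 4 − 3 = 1.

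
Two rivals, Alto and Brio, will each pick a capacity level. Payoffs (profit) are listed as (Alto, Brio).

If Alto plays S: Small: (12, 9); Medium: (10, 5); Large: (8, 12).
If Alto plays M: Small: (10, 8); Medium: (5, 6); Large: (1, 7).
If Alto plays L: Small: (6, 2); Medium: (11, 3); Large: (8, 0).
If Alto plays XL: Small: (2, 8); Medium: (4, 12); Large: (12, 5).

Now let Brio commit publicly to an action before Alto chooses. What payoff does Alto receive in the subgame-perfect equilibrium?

Work backward from Alto's decision.
- Small: Alto compares 12, 10, 6, 2 and picks S; Brio would get 9.
- Medium: Alto compares 10, 5, 11, 4 and picks L; Brio would get 3.
- Large: Alto compares 8, 1, 8, 12 and picks XL; Brio would get 5.
Maximizing over 9, 3, 5, Brio chooses Small. Subgame-perfect outcome: (S, Small) with payoffs (12, 9).

12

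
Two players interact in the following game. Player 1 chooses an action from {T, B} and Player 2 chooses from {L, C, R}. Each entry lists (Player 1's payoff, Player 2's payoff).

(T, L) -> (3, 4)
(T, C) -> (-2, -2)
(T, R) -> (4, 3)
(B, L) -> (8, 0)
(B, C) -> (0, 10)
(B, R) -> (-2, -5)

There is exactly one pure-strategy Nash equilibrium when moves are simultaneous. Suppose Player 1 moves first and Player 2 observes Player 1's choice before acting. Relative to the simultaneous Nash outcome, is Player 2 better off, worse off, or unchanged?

Backward induction with Player 1 moving first.
- T: Player 2 compares 4, -2, 3 and picks L; Player 1 would get 3.
- B: Player 2 compares 0, 10, -5 and picks C; Player 1 would get 0.
Maximizing over 3, 0, Player 1 chooses T. Subgame-perfect outcome: (T, L) with payoffs (3, 4).
Now find the simultaneous Nash equilibrium.
Player 1's best replies: L→B; C→B; R→T.
Player 2's best replies: T→L; B→C.
Only (B, C) has each player best-responding; Nash payoffs (0, 10).
Player 2 earns 4 sequentially versus 10 at the Nash outcome: worse off.

worse off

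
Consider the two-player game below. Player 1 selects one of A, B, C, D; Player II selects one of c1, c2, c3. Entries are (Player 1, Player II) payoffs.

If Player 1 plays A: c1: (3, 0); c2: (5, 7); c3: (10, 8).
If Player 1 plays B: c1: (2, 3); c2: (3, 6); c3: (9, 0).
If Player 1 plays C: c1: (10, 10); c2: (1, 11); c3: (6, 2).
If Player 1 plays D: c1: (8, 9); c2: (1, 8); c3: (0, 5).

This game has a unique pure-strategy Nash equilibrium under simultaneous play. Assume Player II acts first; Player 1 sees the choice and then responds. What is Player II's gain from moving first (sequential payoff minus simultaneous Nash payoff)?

2

Solve by backward induction (Player II leads).
- c1: BR = C, leader payoff 10.
- c2: BR = A, leader payoff 7.
- c3: BR = A, leader payoff 8.
Maximizing over 10, 7, 8, Player II chooses c1. Subgame-perfect outcome: (C, c1) with payoffs (10, 10).
For the simultaneous game, intersect best replies.
Player 1's best replies: c1→C; c2→A; c3→A.
Player II's best replies: A→c3; B→c2; C→c2; D→c1.
The unique mutual best reply is (A, c3), giving (10, 8).
Player II's commitment gain: 10 − 8 = 2.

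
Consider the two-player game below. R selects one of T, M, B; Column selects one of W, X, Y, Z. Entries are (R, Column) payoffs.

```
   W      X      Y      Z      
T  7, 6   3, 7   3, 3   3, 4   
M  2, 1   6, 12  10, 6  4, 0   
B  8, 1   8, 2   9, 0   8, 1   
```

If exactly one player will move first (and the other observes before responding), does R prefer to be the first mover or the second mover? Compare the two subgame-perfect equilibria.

If R leads: Column's best replies are T→X, M→X, B→X; R's induced payoffs 3, 6, 8; outcome (B, X), payoffs (8, 2).
If Column leads: R's best replies are W→B, X→B, Y→M, Z→B; Column's induced payoffs 1, 2, 6, 1; outcome (M, Y), payoffs (10, 6).
R gets 8 moving first and 10 moving second, so R prefers to move second.

second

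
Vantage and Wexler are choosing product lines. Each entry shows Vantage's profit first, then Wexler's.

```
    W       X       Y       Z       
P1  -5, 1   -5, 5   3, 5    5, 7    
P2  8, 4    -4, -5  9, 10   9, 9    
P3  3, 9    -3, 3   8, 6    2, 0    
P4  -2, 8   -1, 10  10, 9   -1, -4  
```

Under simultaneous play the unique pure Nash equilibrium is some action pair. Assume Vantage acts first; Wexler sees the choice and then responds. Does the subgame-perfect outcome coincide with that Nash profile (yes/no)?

Backward induction with Vantage moving first.
- P1: BR = Z, leader payoff 5.
- P2: BR = Y, leader payoff 9.
- P3: BR = W, leader payoff 3.
- P4: BR = X, leader payoff -1.
Maximizing over 5, 9, 3, -1, Vantage chooses P2. Subgame-perfect outcome: (P2, Y) with payoffs (9, 10).
Under simultaneous play:
Vantage's best replies: W→P2; X→P4; Y→P4; Z→P2.
Wexler's best replies: P1→Z; P2→Y; P3→W; P4→X.
The unique mutual best reply is (P4, X), giving (-1, 10).
Sequential outcome (P2, Y) differs from the Nash profile (P4, X).

no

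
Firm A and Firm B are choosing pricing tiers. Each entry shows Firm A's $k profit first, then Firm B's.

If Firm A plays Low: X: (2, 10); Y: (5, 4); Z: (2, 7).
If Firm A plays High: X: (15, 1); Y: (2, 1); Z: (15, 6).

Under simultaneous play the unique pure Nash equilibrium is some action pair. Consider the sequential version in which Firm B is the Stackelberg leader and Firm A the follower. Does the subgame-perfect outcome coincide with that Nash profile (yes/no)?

Firm A best-responds to each possible Firm B move:
- X: BR = High, leader payoff 1.
- Y: BR = Low, leader payoff 4.
- Z: BR = High, leader payoff 6.
Firm B's induced payoffs are 1, 4, 6, so Firm B commits to Z. Subgame-perfect outcome: (High, Z) with payoffs (15, 6).
For the simultaneous game, intersect best replies.
Firm A's best replies: X→High; Y→Low; Z→High.
Firm B's best replies: Low→X; High→Z.
The unique mutual best reply is (High, Z), giving (15, 6).
Sequential outcome (High, Z) coincides with the Nash profile (High, Z).

yes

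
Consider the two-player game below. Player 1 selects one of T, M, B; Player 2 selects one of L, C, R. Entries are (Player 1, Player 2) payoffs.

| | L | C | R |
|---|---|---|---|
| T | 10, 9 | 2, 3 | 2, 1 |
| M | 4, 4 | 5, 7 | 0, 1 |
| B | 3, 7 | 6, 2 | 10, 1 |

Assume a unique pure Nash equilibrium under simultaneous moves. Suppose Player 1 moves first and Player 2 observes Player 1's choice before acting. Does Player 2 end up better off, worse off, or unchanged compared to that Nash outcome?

unchanged

Backward induction with Player 1 moving first.
- T: Player 2 compares 9, 3, 1 and picks L; Player 1 would get 10.
- M: Player 2 compares 4, 7, 1 and picks C; Player 1 would get 5.
- B: Player 2 compares 7, 2, 1 and picks L; Player 1 would get 3.
Player 1's induced payoffs are 10, 5, 3, so Player 1 commits to T. Subgame-perfect outcome: (T, L) with payoffs (10, 9).
Now find the simultaneous Nash equilibrium.
Player 1's best replies: L→T; C→B; R→B.
Player 2's best replies: T→L; M→C; B→L.
Only (T, L) has each player best-responding; Nash payoffs (10, 9).
Player 2 earns 9 sequentially versus 9 at the Nash outcome: unchanged.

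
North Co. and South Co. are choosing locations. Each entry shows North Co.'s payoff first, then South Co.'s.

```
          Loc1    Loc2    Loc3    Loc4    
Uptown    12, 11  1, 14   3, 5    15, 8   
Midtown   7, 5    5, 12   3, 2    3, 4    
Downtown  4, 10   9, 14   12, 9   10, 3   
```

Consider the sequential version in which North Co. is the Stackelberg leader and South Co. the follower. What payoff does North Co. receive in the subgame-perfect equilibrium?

9

South Co. best-responds to each possible North Co. move:
- Uptown: BR = Loc2, leader payoff 1.
- Midtown: BR = Loc2, leader payoff 5.
- Downtown: BR = Loc2, leader payoff 9.
North Co.'s induced payoffs are 1, 5, 9, so North Co. commits to Downtown. Subgame-perfect outcome: (Downtown, Loc2) with payoffs (9, 14).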